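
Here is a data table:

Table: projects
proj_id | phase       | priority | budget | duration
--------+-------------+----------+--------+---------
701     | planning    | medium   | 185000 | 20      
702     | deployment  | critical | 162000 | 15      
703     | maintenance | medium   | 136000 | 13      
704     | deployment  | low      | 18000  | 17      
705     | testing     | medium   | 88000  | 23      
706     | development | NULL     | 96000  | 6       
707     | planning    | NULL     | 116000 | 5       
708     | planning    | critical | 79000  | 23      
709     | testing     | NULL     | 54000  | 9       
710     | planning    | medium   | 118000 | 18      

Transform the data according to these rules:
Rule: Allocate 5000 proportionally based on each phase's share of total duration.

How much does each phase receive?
deployment: 1073.83, development: 201.34, maintenance: 436.24, planning: 2214.77, testing: 1073.83

Step 1: Calculate total duration = 149
Step 2: Calculate each phase's proportion:
  deployment: 32/149 = 21.48% → 1073.83
  development: 6/149 = 4.03% → 201.34
  maintenance: 13/149 = 8.72% → 436.24
  planning: 66/149 = 44.30% → 2214.77
  testing: 32/149 = 21.48% → 1073.83
Step 3: Verify: sum of allocations ≈ 5000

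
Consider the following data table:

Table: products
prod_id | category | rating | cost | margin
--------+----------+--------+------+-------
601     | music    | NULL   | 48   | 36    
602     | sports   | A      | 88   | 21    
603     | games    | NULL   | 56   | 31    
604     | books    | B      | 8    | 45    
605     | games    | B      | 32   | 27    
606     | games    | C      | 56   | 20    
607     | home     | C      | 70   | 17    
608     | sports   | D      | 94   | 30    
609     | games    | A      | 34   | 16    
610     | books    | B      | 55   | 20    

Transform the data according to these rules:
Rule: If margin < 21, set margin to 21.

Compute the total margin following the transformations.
274

Step 1: 4 records have margin < 21
Step 2: These records originally summed to 73
Step 3: After setting to minimum: 4 × 21 = 84
Step 4: Unaffected records sum: 190
Step 5: Final sum = 84 + 190 = 274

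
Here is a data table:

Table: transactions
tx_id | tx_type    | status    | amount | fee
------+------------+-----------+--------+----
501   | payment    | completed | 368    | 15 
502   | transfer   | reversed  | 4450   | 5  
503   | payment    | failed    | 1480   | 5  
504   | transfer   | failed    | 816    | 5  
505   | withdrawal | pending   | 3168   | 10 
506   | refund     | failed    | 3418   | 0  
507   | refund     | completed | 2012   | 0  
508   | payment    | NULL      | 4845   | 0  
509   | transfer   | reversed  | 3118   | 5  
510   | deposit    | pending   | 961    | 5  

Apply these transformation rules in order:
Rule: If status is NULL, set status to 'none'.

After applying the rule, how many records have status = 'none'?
1

Step 1: Count records where status IS NULL
Step 2: Found 1 records with NULL status
Step 3: These records will have status set to 'none'
Step 4: Records already having status = 'none': 0
Step 5: Answer: 1 + 0 = 1 records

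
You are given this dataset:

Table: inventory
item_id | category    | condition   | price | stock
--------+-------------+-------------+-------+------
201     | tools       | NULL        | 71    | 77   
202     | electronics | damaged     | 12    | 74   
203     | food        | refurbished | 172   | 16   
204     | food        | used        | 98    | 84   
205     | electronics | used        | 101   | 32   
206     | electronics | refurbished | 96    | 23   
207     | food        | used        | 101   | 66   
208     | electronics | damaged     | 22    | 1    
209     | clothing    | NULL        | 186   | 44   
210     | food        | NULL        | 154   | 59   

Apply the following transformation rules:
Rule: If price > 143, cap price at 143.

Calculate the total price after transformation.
930

Step 1: 3 records have price > 143
Step 2: These records originally summed to 512
Step 3: After capping: 3 × 143 = 429
Step 4: Unaffected records sum: 501
Step 5: Final sum = 429 + 501 = 930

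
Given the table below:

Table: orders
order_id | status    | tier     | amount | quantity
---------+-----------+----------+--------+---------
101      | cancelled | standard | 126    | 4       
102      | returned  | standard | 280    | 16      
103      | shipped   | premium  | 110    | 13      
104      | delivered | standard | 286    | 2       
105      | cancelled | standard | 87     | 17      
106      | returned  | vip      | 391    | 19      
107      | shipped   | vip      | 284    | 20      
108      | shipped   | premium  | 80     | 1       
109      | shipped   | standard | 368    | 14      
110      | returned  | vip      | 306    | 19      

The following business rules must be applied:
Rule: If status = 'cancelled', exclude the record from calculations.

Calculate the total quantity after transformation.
104

Step 1: Identify records where status = 'cancelled'
Step 2: The excluded records sum to 21
Step 3: Original total quantity = 125
Step 4: Remaining total = 125 - 21 = 104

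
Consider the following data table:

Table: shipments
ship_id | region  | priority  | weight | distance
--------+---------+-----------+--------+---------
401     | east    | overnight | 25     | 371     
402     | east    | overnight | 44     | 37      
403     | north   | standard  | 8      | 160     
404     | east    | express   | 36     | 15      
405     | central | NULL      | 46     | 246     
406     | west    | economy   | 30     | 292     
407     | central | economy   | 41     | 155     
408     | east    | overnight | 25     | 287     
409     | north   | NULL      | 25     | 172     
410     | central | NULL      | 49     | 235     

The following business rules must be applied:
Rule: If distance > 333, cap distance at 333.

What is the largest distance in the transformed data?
333

Step 1: Original maximum distance = 371
Step 2: Apply cap at 333
Step 3: 1 records had distance > 333 and were capped
Step 4: Maximum after transformation = 333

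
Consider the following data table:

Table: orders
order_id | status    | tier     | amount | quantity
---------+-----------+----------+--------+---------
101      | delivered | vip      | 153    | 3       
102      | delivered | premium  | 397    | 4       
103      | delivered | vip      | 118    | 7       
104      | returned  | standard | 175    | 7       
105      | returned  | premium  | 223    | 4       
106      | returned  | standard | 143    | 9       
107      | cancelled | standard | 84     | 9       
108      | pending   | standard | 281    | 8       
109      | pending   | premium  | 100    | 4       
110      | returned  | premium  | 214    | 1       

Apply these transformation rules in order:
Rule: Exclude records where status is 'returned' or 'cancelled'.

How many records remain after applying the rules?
5

Step 1: Count records to exclude
  - 4 (returned) + 1 (cancelled) = 5 records
Step 2: Total records: 10
Step 3: Remaining = 10 - 5 = 5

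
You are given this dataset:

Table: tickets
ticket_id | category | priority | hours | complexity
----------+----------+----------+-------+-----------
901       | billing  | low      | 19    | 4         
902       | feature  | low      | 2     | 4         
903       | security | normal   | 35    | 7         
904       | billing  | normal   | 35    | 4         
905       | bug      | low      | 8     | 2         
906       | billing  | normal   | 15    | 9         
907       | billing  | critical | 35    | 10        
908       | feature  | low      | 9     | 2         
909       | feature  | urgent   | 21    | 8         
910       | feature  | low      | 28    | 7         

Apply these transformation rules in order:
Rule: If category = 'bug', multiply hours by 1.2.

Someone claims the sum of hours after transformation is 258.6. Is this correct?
No, the correct result is 208.6.

Step 1: Calculate the correct sum after transformation
Step 2: Apply multiplier 1.2 to records where category = 'bug'
Step 3: Correct result = 208.6
Step 4: Claimed result = 258.6
Step 5: 208.6 ≠ 258.6
Conclusion: The claimed result is incorrect. The correct answer is 208.6.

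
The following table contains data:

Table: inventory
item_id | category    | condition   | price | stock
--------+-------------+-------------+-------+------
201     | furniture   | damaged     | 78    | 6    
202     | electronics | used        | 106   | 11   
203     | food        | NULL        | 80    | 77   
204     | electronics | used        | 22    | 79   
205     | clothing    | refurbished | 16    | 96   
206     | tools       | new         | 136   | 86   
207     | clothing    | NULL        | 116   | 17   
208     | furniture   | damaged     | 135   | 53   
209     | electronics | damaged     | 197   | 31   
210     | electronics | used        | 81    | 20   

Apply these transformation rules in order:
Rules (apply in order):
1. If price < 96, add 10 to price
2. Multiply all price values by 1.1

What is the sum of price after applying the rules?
1118.7

Step 1: Apply Rule 1 - Add 10 to records with price < 96
  - 5 records affected: 277 + (5 × 10) = 327
  - Unaffected records: 690
  - Sum after Rule 1: 1017
Step 2: Apply Rule 2 - Multiply all by 1.1
  - 1017 × 1.1 = 1118.7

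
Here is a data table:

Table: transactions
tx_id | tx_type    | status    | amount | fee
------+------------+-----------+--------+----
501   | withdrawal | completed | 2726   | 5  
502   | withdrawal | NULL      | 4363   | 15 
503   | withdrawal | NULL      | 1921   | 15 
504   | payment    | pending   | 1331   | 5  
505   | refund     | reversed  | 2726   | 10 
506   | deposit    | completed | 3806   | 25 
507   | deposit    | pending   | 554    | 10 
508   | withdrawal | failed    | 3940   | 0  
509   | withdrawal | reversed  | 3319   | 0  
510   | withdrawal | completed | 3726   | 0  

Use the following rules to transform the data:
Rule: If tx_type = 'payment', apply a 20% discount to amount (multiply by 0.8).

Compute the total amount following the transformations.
28145.8

Step 1: Records with tx_type = 'payment' have total amount = 1331
Step 2: Apply multiplier: 1331 × 0.8 = 1064.8
Step 3: Other records total: 27081
Step 4: Final sum = 1064.8 + 27081 = 28145.8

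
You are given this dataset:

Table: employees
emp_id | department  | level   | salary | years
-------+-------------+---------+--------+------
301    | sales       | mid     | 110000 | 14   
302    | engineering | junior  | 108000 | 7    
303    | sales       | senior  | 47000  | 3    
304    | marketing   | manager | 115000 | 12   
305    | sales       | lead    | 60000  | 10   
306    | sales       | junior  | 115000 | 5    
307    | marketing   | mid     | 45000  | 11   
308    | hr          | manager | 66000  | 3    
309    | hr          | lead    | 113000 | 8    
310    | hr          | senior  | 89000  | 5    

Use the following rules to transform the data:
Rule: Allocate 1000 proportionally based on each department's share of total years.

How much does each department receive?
engineering: 89.74, hr: 205.13, marketing: 294.87, sales: 410.26

Step 1: Calculate total years = 78
Step 2: Calculate each department's proportion:
  engineering: 7/78 = 8.97% → 89.74
  hr: 16/78 = 20.51% → 205.13
  marketing: 23/78 = 29.49% → 294.87
  sales: 32/78 = 41.03% → 410.26
Step 3: Verify: sum of allocations ≈ 1000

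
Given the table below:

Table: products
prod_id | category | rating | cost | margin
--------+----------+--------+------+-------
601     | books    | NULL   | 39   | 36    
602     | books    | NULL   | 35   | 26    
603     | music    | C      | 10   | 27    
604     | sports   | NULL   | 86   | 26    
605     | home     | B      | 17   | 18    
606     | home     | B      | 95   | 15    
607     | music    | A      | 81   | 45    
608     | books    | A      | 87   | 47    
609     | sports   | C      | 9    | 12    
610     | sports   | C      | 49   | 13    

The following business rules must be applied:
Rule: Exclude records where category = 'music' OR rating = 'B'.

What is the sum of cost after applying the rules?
305

Step 1: Find records where category = 'music' OR rating = 'B'
Step 2: 4 records match, summing to 203
Step 3: Original sum: 508
Step 4: Remaining sum = 508 - 203 = 305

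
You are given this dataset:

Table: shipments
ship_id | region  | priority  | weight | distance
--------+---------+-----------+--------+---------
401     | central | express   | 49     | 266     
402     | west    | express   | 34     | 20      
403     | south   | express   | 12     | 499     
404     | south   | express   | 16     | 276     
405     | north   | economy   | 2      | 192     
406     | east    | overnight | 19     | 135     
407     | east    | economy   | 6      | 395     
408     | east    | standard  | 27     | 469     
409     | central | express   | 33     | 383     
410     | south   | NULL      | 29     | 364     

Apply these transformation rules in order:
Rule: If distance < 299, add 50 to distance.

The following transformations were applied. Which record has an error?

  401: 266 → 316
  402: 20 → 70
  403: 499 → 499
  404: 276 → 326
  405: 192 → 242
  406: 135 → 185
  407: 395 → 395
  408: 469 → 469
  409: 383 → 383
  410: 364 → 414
Record 410 has an error. The correct transformed value should be 364, not 414.

Step 1: Check each record against the rule
Step 2: Record 410 has distance = 364
Step 3: Since 364 >= 299, the bonus should not have been applied
Step 4: Correct value = 364, but claimed value = 414
Conclusion: Record 410 has the error.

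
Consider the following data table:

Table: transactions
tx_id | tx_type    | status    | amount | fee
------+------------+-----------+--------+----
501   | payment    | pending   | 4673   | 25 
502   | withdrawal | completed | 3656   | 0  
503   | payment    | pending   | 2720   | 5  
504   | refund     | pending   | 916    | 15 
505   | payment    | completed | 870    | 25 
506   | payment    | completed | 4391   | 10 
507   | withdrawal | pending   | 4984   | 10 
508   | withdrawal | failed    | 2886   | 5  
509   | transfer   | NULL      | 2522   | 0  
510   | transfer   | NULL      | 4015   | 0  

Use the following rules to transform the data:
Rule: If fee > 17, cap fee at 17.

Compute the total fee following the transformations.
79

Step 1: 2 records have fee > 17
Step 2: These records originally summed to 50
Step 3: After capping: 2 × 17 = 34
Step 4: Unaffected records sum: 45
Step 5: Final sum = 34 + 45 = 79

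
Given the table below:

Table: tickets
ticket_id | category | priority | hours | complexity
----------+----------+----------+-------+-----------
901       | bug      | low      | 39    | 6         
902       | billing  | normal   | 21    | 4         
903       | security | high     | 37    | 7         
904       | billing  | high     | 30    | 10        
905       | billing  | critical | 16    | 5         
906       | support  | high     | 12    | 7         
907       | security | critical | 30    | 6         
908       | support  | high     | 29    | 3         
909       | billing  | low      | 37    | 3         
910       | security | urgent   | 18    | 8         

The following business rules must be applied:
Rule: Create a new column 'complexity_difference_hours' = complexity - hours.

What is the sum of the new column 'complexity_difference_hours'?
-210

Step 1: For each record, compute complexity - hours
Example calculations:
  6 - 39 = -33
  4 - 21 = -17
  7 - 37 = -30
  ...
Step 2: Sum all derived values
Step 3: Total = -210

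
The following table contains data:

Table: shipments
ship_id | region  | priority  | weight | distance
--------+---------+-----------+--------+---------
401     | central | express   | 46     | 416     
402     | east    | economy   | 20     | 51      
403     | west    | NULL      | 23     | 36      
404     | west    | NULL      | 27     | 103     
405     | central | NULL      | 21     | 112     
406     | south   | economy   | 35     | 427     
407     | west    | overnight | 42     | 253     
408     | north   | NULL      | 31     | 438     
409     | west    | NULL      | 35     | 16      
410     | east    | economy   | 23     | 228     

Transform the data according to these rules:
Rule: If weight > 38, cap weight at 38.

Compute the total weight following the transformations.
291

Step 1: 2 records have weight > 38
Step 2: These records originally summed to 88
Step 3: After capping: 2 × 38 = 76
Step 4: Unaffected records sum: 215
Step 5: Final sum = 76 + 215 = 291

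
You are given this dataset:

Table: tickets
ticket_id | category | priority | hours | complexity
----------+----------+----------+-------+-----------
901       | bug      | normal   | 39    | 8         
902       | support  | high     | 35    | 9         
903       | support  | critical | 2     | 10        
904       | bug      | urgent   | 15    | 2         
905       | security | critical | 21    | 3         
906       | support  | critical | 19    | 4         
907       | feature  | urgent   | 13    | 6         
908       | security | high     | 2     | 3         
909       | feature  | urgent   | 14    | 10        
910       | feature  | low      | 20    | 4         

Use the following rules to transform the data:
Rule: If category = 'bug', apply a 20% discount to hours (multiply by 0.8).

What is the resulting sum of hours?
169.2

Step 1: Records with category = 'bug' have total hours = 54
Step 2: Apply multiplier: 54 × 0.8 = 43.2
Step 3: Other records total: 126
Step 4: Final sum = 43.2 + 126 = 169.2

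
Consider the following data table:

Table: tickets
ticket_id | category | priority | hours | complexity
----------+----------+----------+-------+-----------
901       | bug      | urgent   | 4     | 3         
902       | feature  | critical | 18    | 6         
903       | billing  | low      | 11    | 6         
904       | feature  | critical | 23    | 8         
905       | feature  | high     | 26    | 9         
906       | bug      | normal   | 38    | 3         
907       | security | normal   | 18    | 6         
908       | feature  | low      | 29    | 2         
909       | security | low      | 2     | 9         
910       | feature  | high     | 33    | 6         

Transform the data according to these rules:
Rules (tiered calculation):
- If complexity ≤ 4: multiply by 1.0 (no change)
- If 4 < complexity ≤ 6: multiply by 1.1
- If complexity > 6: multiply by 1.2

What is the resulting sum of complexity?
65.6

Step 1: Tier 1 (complexity ≤ 4): 3 records, sum = 8 × 1.0 = 8.0
Step 2: Tier 2 (4 < complexity ≤ 6): 4 records, sum = 24 × 1.1 = 26.4
Step 3: Tier 3 (complexity > 6): 3 records, sum = 26 × 1.2 = 31.2
Step 4: Final sum = 8.0 + 26.4 + 31.2 = 65.6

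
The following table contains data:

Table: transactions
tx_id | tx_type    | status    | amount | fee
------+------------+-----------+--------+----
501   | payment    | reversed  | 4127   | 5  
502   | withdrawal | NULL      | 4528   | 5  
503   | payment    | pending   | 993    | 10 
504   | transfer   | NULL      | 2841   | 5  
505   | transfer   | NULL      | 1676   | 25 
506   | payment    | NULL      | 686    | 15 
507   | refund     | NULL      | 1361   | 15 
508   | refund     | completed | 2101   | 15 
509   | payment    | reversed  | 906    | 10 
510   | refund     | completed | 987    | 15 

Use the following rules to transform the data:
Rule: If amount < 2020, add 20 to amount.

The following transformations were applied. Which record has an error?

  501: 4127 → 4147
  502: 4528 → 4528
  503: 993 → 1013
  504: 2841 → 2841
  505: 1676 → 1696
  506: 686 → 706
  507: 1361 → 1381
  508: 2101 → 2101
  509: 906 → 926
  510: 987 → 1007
Record 501 has an error. The correct transformed value should be 4127, not 4147.

Step 1: Check each record against the rule
Step 2: Record 501 has amount = 4127
Step 3: Since 4127 >= 2020, the bonus should not have been applied
Step 4: Correct value = 4127, but claimed value = 4147
Conclusion: Record 501 has the error.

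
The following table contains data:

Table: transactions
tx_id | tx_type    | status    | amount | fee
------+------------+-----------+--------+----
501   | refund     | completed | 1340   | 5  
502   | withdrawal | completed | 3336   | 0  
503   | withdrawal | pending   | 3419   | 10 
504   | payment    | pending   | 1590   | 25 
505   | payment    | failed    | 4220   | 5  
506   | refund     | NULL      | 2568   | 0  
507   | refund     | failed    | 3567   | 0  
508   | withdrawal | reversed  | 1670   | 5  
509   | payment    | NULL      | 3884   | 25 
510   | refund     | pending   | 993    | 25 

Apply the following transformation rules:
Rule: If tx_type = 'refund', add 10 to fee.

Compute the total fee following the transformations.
140

Step 1: Count records where tx_type = 'refund': 4
Step 2: Total bonus added: 4 × 10 = 40
Step 3: Original sum of fee: 100
Step 4: Final sum = 100 + 40 = 140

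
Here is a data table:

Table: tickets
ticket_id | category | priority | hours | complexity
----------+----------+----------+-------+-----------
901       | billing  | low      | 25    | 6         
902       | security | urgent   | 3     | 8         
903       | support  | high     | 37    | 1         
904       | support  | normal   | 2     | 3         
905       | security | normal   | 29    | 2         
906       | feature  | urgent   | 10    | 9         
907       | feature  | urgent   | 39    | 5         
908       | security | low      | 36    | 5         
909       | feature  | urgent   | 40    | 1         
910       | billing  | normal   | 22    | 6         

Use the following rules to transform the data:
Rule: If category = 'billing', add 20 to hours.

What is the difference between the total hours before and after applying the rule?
40

Step 1: Original sum of hours = 243
Step 2: 2 records have category = 'billing'
Step 3: Each affected record changes by 20
Step 4: Total change = 2 × 20 = 40
Step 5: New sum = 243 + 40 = 283
Step 6: Difference = |283 - 243| = 40
        (Sum increased by 40)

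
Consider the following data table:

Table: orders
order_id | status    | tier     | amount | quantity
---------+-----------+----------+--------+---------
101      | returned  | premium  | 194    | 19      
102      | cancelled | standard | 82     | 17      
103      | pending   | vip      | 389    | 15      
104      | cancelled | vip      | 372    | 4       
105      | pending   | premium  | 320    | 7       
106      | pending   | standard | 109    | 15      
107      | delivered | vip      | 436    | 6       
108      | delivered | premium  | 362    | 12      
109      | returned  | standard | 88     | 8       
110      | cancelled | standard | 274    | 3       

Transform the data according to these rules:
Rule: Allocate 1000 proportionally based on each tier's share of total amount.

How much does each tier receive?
premium: 333.59, standard: 210.59, vip: 455.83

Step 1: Calculate total amount = 2626
Step 2: Calculate each tier's proportion:
  premium: 876/2626 = 33.36% → 333.59
  standard: 553/2626 = 21.06% → 210.59
  vip: 1197/2626 = 45.58% → 455.83
Step 3: Verify: sum of allocations ≈ 1000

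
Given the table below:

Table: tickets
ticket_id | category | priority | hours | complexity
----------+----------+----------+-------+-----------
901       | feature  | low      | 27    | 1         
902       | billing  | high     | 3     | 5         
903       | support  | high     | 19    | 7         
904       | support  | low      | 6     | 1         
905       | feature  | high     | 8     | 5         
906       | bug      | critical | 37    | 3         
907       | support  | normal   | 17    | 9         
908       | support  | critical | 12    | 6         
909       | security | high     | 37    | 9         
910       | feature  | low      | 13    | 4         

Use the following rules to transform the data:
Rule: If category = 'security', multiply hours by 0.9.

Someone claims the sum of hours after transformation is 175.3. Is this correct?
Yes, the result is correct.

Step 1: Calculate the correct sum after transformation
Step 2: Apply multiplier 0.9 to records where category = 'security'
Step 3: Correct result = 175.3
Step 4: Claimed result = 175.3
Step 5: 175.3 = 175.3 ✓
Conclusion: The claimed result is correct.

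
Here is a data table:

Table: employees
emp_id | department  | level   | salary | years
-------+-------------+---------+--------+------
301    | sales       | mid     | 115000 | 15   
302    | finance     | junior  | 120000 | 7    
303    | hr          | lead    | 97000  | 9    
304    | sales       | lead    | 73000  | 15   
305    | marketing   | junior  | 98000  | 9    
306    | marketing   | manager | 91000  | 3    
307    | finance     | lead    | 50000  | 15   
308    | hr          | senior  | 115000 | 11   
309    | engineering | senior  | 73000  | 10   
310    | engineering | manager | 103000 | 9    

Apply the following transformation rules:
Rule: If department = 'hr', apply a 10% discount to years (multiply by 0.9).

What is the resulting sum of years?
101.0

Step 1: Records with department = 'hr' have total years = 20
Step 2: Apply multiplier: 20 × 0.9 = 18.0
Step 3: Other records total: 83
Step 4: Final sum = 18.0 + 83 = 101.0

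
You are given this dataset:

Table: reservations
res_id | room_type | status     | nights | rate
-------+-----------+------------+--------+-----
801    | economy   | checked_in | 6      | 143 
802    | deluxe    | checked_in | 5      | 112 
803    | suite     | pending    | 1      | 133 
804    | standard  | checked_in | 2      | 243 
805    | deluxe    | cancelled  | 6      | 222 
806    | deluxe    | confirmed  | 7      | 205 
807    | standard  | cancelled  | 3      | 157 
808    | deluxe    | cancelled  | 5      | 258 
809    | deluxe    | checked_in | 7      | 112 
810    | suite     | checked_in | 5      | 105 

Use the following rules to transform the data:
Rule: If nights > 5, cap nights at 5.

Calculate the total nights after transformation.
41

Step 1: 4 records have nights > 5
Step 2: These records originally summed to 26
Step 3: After capping: 4 × 5 = 20
Step 4: Unaffected records sum: 21
Step 5: Final sum = 20 + 21 = 41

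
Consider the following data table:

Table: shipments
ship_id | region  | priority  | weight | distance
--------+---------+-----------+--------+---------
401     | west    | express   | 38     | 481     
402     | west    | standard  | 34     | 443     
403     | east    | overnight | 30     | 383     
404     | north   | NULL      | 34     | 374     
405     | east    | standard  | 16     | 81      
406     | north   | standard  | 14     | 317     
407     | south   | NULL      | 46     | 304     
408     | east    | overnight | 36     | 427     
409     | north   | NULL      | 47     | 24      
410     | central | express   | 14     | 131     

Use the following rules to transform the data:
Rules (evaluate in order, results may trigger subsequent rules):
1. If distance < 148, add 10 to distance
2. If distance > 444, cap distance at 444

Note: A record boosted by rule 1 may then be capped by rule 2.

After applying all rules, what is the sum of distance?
2958

Step 1: Apply rule 1 to records with distance < 148
  - 3 records get bonus of 10
  - Of these, 0 records then exceed 444 and get capped
Step 2: Apply rule 2 to records with distance > 444
  - 1 records (original) are capped
Step 3: Calculate final sum = 2958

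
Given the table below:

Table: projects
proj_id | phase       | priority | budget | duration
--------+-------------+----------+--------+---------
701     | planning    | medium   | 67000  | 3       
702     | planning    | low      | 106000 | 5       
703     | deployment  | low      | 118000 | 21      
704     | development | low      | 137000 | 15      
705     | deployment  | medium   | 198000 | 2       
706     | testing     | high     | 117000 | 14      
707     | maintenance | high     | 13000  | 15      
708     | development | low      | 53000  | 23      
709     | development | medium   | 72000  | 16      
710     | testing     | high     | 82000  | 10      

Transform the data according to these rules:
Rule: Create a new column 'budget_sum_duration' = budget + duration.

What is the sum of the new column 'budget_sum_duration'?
963124

Step 1: For each record, compute budget + duration
Example calculations:
  67000 + 3 = 67003
  106000 + 5 = 106005
  118000 + 21 = 118021
  ...
Step 2: Sum all derived values
Step 3: Total = 963124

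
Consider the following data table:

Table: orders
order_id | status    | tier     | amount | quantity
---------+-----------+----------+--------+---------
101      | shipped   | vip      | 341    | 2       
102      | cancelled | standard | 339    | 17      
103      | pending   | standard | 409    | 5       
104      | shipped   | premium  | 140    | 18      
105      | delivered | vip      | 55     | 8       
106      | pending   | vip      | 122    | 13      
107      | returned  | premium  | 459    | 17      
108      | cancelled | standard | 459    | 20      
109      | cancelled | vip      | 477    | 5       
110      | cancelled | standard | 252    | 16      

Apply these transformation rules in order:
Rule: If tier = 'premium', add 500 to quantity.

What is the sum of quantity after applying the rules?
1121

Step 1: Count records where tier = 'premium': 2
Step 2: Total bonus added: 2 × 500 = 1000
Step 3: Original sum of quantity: 121
Step 4: Final sum = 121 + 1000 = 1121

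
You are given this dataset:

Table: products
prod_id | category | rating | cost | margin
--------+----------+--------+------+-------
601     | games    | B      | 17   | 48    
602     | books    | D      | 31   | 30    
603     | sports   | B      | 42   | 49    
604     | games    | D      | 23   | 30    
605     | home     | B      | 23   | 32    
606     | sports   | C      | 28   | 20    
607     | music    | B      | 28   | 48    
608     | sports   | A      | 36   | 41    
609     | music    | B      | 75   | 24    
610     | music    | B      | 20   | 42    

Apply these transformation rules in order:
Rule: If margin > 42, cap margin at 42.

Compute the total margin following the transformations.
345

Step 1: 3 records have margin > 42
Step 2: These records originally summed to 145
Step 3: After capping: 3 × 42 = 126
Step 4: Unaffected records sum: 219
Step 5: Final sum = 126 + 219 = 345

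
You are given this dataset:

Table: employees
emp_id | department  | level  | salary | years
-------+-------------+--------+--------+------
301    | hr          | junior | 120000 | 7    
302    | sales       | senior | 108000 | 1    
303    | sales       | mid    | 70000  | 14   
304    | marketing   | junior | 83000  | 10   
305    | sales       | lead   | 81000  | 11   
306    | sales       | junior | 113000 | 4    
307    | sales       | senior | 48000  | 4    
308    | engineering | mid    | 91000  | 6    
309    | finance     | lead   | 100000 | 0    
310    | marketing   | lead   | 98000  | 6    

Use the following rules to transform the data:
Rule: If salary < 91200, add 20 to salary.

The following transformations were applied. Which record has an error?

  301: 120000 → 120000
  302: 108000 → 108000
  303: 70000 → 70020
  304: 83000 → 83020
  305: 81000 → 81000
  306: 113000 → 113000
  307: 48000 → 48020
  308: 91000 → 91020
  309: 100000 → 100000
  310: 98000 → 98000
Record 305 has an error. The correct transformed value should be 81020, not 81000.

Step 1: Check each record against the rule
Step 2: Record 305 has salary = 81000
Step 3: Since 81000 < 91200, the bonus should have been applied
Step 4: Correct value = 81020, but claimed value = 81000
Conclusion: Record 305 has the error.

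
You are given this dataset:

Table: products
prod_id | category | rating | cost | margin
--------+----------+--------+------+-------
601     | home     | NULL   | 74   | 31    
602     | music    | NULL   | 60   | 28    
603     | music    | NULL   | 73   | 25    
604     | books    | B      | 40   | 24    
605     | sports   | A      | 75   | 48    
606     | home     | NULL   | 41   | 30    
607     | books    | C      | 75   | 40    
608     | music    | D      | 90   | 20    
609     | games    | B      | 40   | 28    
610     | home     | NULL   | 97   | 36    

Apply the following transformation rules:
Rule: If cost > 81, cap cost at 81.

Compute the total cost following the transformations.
640

Step 1: 2 records have cost > 81
Step 2: These records originally summed to 187
Step 3: After capping: 2 × 81 = 162
Step 4: Unaffected records sum: 478
Step 5: Final sum = 162 + 478 = 640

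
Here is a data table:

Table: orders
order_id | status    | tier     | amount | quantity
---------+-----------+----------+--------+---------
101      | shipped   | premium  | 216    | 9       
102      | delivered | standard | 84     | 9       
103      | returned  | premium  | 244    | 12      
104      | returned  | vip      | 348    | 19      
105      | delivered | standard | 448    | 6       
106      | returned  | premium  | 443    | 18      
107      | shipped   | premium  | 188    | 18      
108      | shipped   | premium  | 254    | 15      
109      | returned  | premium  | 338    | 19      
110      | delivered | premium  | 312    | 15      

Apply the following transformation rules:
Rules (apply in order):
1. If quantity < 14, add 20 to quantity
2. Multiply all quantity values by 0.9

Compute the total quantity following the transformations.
198.0

Step 1: Apply Rule 1 - Add 20 to records with quantity < 14
  - 4 records affected: 36 + (4 × 20) = 116
  - Unaffected records: 104
  - Sum after Rule 1: 220
Step 2: Apply Rule 2 - Multiply all by 0.9
  - 220 × 0.9 = 198.0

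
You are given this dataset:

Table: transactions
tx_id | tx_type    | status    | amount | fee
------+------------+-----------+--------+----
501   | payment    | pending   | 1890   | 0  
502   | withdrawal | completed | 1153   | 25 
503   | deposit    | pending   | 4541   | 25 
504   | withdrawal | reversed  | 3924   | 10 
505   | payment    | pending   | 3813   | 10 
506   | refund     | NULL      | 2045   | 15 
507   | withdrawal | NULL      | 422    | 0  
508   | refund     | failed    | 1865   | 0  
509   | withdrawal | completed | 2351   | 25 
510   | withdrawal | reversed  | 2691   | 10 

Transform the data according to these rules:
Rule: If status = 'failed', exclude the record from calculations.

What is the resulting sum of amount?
22830

Step 1: Identify records where status = 'failed'
Step 2: The excluded records sum to 1865
Step 3: Original total amount = 24695
Step 4: Remaining total = 24695 - 1865 = 22830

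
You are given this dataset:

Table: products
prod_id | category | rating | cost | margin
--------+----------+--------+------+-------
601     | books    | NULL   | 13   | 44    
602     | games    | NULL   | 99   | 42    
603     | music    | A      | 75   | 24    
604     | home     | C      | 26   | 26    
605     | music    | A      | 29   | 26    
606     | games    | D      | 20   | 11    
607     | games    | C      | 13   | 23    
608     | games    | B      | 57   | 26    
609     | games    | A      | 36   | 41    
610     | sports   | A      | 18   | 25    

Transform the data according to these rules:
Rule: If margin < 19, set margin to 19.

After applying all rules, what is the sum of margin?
296

Step 1: 1 records have margin < 19
Step 2: These records originally summed to 11
Step 3: After setting to minimum: 1 × 19 = 19
Step 4: Unaffected records sum: 277
Step 5: Final sum = 19 + 277 = 296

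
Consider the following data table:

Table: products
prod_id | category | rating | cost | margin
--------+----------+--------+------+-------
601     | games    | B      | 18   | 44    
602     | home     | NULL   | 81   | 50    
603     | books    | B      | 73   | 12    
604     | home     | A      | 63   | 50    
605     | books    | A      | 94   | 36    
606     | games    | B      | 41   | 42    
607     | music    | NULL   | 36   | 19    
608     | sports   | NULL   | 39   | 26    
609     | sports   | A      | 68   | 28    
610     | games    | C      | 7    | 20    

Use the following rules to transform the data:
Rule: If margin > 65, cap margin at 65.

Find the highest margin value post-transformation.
50

Step 1: Original maximum margin = 50
Step 2: Check cap of 65 against maximum
Step 3: No records exceed the cap (max 50 <= cap 65), so no capping applies
Step 4: Maximum after transformation = 50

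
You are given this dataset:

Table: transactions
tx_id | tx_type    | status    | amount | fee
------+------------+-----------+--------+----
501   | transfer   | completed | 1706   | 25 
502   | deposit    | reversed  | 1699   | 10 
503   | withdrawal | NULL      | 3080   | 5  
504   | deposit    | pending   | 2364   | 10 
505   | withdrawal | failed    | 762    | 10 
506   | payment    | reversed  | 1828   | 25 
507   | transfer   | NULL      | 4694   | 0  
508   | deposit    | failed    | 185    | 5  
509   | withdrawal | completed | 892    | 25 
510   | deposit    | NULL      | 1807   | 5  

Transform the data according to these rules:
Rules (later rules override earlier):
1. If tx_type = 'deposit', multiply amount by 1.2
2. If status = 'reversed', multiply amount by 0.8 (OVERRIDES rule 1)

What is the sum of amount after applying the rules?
19182.8

Step 1: Rule 2 takes priority for records with status = 'reversed'
  - 2 records: 3527 × 0.8 = 2821.6
Step 2: Rule 1 applies to remaining records with tx_type = 'deposit'
  - 3 records: 4356 × 1.2 = 5227.2
Step 3: Other records unchanged: 11134
Step 4: Final sum = 2821.6 + 5227.2 + 11134 = 19182.8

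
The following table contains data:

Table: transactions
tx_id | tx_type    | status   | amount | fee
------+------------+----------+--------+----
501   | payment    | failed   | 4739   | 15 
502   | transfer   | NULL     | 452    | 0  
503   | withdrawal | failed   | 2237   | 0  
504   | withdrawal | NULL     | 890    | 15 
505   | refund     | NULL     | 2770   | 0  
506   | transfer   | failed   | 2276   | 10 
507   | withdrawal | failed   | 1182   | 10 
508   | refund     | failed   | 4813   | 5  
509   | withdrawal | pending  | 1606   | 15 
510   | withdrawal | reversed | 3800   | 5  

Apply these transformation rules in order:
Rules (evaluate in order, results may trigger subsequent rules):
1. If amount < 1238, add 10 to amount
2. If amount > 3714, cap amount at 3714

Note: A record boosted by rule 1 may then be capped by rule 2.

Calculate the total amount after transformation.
22585

Step 1: Apply rule 1 to records with amount < 1238
  - 3 records get bonus of 10
  - Of these, 0 records then exceed 3714 and get capped
Step 2: Apply rule 2 to records with amount > 3714
  - 3 records (original) are capped
Step 3: Calculate final sum = 22585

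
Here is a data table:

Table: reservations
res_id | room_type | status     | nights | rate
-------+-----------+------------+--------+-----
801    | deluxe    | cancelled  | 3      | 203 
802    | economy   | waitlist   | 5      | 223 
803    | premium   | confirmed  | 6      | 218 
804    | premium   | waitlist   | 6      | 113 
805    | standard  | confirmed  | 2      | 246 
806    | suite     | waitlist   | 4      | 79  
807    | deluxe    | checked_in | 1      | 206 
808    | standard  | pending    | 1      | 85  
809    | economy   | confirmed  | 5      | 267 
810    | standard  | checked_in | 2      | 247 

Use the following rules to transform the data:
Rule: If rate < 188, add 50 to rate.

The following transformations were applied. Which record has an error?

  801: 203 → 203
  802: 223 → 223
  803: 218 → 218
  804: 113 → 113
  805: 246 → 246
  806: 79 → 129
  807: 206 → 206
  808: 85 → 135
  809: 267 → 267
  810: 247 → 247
Record 804 has an error. The correct transformed value should be 163, not 113.

Step 1: Check each record against the rule
Step 2: Record 804 has rate = 113
Step 3: Since 113 < 188, the bonus should have been applied
Step 4: Correct value = 163, but claimed value = 113
Conclusion: Record 804 has the error.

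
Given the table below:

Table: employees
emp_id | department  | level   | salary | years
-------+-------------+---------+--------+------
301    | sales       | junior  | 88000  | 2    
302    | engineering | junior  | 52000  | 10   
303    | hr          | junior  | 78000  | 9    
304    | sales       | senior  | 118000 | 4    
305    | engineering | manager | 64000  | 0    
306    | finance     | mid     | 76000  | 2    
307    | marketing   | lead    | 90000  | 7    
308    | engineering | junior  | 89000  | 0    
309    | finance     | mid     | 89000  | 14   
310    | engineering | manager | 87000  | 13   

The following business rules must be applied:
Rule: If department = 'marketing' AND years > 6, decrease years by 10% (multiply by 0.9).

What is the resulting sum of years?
60.3

Step 1: Find records where department = 'marketing' AND years > 6
Step 2: 1 records match, summing to 7
Step 3: After multiplier: 7 × 0.9 = 6.3
Step 4: Unaffected records sum: 54
Step 5: Final sum = 6.3 + 54 = 60.3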